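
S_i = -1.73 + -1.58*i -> [-1.73, -3.31, -4.89, -6.47, -8.05]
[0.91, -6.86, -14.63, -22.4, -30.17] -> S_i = 0.91 + -7.77*i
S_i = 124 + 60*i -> [124, 184, 244, 304, 364]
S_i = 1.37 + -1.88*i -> [1.37, -0.51, -2.39, -4.27, -6.15]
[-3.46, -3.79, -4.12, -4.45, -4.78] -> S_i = -3.46 + -0.33*i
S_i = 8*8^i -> [8, 64, 512, 4096, 32768]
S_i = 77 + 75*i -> [77, 152, 227, 302, 377]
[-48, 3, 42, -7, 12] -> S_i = Random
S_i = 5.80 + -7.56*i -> [5.8, -1.76, -9.32, -16.88, -24.44]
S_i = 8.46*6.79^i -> [8.46, 57.44, 390.04, 2648.38, 17982.47]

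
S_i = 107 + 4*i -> [107, 111, 115, 119, 123]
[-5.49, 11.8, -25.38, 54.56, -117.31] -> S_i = -5.49*(-2.15)^i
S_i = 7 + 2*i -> [7, 9, 11, 13, 15]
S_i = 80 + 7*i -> [80, 87, 94, 101, 108]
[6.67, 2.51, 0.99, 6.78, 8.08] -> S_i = Random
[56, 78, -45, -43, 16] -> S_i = Random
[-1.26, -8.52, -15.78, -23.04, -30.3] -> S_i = -1.26 + -7.26*i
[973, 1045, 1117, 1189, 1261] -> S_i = 973 + 72*i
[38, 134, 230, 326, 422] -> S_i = 38 + 96*i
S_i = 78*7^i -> [78, 546, 3822, 26754, 187278]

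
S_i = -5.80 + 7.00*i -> [-5.8, 1.2, 8.2, 15.2, 22.2]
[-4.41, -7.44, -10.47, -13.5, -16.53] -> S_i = -4.41 + -3.03*i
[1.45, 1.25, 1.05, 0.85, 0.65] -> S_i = 1.45 + -0.20*i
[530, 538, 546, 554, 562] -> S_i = 530 + 8*i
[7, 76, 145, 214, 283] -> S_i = 7 + 69*i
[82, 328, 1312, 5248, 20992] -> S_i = 82*4^i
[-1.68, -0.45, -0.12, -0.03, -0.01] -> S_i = -1.68*0.27^i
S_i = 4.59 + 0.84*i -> [4.59, 5.43, 6.27, 7.11, 7.95]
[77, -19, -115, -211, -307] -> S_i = 77 + -96*i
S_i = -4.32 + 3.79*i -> [-4.32, -0.53, 3.26, 7.05, 10.84]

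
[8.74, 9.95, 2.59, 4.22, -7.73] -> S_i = Random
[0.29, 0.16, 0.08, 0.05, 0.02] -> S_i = 0.29*0.54^i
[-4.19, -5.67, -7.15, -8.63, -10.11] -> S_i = -4.19 + -1.48*i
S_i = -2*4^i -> [-2, -8, -32, -128, -512]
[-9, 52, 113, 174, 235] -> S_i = -9 + 61*i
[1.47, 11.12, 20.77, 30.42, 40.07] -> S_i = 1.47 + 9.65*i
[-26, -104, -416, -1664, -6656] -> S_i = -26*4^i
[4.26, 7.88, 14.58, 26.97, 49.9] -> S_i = 4.26*1.85^i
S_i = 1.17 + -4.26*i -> [1.17, -3.09, -7.35, -11.61, -15.87]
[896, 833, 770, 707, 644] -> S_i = 896 + -63*i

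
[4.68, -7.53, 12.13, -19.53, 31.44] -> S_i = 4.68*(-1.61)^i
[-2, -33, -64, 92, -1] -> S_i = Random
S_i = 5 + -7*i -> [5, -2, -9, -16, -23]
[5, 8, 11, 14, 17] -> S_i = 5 + 3*i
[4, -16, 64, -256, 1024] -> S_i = 4*-4^i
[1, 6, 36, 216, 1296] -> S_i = 1*6^i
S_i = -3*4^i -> [-3, -12, -48, -192, -768]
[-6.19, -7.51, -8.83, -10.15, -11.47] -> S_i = -6.19 + -1.32*i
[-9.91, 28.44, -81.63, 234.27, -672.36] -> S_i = -9.91*(-2.87)^i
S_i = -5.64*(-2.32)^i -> [-5.64, 13.08, -30.36, 70.43, -163.39]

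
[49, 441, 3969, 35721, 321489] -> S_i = 49*9^i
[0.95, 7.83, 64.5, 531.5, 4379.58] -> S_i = 0.95*8.24^i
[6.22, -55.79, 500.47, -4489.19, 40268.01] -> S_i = 6.22*(-8.97)^i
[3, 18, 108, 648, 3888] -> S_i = 3*6^i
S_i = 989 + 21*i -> [989, 1010, 1031, 1052, 1073]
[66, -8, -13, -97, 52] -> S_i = Random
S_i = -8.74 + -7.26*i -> [-8.74, -16.0, -23.26, -30.52, -37.78]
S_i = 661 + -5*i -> [661, 656, 651, 646, 641]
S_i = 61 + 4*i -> [61, 65, 69, 73, 77]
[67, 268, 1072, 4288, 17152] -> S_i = 67*4^i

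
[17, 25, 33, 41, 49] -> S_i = 17 + 8*i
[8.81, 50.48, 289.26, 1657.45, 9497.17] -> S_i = 8.81*5.73^i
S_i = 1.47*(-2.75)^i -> [1.47, -4.04, 11.12, -30.57, 84.07]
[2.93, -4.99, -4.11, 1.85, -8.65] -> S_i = Random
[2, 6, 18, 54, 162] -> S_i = 2*3^i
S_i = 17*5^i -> [17, 85, 425, 2125, 10625]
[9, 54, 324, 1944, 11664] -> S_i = 9*6^i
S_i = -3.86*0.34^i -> [-3.86, -1.31, -0.45, -0.15, -0.05]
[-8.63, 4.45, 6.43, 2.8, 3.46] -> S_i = Random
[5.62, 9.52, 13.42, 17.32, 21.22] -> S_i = 5.62 + 3.90*i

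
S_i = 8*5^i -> [8, 40, 200, 1000, 5000]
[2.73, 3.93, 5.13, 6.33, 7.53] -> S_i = 2.73 + 1.20*i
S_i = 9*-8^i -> [9, -72, 576, -4608, 36864]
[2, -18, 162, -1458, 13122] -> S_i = 2*-9^i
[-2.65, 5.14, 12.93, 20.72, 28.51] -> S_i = -2.65 + 7.79*i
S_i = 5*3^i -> [5, 15, 45, 135, 405]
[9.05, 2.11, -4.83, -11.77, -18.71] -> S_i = 9.05 + -6.94*i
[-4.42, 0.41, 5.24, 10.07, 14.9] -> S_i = -4.42 + 4.83*i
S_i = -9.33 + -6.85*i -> [-9.33, -16.18, -23.03, -29.88, -36.73]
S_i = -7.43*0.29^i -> [-7.43, -2.15, -0.62, -0.18, -0.05]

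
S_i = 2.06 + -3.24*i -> [2.06, -1.18, -4.42, -7.66, -10.9]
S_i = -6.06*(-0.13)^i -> [-6.06, 0.79, -0.1, 0.01, -0.0]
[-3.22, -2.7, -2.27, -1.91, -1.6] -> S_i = -3.22*0.84^i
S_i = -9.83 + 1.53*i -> [-9.83, -8.3, -6.77, -5.24, -3.71]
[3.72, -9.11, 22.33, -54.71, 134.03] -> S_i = 3.72*(-2.45)^i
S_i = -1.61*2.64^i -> [-1.61, -4.25, -11.22, -29.62, -78.21]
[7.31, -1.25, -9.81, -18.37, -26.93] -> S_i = 7.31 + -8.56*i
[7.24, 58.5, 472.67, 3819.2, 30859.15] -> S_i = 7.24*8.08^i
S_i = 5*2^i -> [5, 10, 20, 40, 80]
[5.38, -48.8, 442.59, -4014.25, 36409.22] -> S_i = 5.38*(-9.07)^i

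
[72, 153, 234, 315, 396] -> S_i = 72 + 81*i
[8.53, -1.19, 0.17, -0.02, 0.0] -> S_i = 8.53*(-0.14)^i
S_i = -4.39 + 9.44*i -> [-4.39, 5.05, 14.49, 23.93, 33.37]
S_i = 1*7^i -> [1, 7, 49, 343, 2401]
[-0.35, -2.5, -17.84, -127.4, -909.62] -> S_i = -0.35*7.14^i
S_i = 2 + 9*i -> [2, 11, 20, 29, 38]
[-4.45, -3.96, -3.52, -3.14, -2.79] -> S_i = -4.45*0.89^i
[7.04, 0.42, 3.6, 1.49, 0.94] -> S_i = Random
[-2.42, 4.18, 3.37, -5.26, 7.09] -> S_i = Random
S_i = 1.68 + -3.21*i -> [1.68, -1.53, -4.74, -7.95, -11.16]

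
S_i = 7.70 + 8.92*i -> [7.7, 16.62, 25.54, 34.46, 43.38]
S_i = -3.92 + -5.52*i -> [-3.92, -9.44, -14.96, -20.48, -26.0]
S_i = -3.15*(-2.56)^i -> [-3.15, 8.06, -20.64, 52.85, -135.29]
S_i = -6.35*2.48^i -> [-6.35, -15.75, -39.06, -96.86, -240.2]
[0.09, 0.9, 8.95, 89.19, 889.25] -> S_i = 0.09*9.97^i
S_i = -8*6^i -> [-8, -48, -288, -1728, -10368]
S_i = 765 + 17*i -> [765, 782, 799, 816, 833]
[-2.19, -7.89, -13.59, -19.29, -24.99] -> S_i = -2.19 + -5.70*i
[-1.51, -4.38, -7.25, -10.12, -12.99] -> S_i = -1.51 + -2.87*i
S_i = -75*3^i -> [-75, -225, -675, -2025, -6075]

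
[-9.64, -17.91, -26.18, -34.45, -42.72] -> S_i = -9.64 + -8.27*i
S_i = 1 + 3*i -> [1, 4, 7, 10, 13]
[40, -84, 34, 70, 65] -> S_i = Random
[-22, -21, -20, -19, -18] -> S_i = -22 + 1*i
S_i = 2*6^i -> [2, 12, 72, 432, 2592]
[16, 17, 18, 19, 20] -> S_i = 16 + 1*i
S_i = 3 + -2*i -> [3, 1, -1, -3, -5]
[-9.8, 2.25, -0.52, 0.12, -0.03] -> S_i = -9.80*(-0.23)^i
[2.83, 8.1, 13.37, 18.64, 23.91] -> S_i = 2.83 + 5.27*i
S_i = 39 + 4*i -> [39, 43, 47, 51, 55]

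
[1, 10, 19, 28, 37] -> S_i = 1 + 9*i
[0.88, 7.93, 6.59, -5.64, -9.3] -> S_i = Random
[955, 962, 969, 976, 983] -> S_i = 955 + 7*i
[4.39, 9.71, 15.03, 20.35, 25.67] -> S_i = 4.39 + 5.32*i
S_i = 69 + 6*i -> [69, 75, 81, 87, 93]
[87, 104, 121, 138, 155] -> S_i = 87 + 17*i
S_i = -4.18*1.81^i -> [-4.18, -7.57, -13.69, -24.79, -44.86]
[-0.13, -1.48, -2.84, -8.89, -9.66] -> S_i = Random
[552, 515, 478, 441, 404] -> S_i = 552 + -37*i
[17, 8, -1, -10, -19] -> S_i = 17 + -9*i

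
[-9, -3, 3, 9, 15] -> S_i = -9 + 6*i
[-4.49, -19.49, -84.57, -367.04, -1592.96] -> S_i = -4.49*4.34^i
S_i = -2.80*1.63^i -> [-2.8, -4.56, -7.44, -12.13, -19.77]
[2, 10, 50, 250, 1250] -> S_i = 2*5^i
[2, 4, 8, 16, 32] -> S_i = 2*2^i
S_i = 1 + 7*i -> [1, 8, 15, 22, 29]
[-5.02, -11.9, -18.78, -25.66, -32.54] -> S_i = -5.02 + -6.88*i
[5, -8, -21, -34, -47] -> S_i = 5 + -13*i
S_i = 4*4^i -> [4, 16, 64, 256, 1024]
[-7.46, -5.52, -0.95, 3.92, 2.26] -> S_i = Random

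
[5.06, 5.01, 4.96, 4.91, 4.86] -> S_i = 5.06*0.99^i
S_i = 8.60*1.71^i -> [8.6, 14.71, 25.15, 43.0, 73.53]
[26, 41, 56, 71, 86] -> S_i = 26 + 15*i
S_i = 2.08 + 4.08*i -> [2.08, 6.16, 10.24, 14.32, 18.4]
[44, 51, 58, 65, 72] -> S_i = 44 + 7*i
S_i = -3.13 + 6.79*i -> [-3.13, 3.66, 10.45, 17.24, 24.03]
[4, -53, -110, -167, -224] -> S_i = 4 + -57*i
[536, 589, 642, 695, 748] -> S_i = 536 + 53*i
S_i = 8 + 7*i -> [8, 15, 22, 29, 36]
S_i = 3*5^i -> [3, 15, 75, 375, 1875]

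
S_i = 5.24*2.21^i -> [5.24, 11.58, 25.59, 56.56, 125.0]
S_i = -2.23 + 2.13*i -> [-2.23, -0.1, 2.03, 4.16, 6.29]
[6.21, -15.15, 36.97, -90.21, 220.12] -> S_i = 6.21*(-2.44)^i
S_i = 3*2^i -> [3, 6, 12, 24, 48]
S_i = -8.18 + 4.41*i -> [-8.18, -3.77, 0.64, 5.05, 9.46]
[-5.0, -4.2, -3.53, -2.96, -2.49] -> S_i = -5.00*0.84^i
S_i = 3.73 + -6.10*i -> [3.73, -2.37, -8.47, -14.57, -20.67]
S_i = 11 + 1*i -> [11, 12, 13, 14, 15]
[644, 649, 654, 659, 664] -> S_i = 644 + 5*i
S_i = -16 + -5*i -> [-16, -21, -26, -31, -36]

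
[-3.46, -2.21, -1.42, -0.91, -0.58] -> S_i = -3.46*0.64^i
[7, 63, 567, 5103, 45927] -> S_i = 7*9^i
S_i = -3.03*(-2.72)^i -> [-3.03, 8.24, -22.42, 60.97, -165.85]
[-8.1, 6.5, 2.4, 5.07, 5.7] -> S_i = Random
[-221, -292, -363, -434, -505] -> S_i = -221 + -71*i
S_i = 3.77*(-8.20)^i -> [3.77, -30.91, 253.49, -2078.66, 17044.99]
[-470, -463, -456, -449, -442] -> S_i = -470 + 7*i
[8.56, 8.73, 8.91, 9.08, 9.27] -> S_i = 8.56*1.02^i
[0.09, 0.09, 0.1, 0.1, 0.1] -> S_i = 0.09*1.03^i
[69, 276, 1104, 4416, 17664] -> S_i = 69*4^i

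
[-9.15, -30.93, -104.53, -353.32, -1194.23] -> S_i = -9.15*3.38^i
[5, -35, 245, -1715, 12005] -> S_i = 5*-7^i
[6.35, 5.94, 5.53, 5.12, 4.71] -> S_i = 6.35 + -0.41*i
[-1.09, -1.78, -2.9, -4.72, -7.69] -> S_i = -1.09*1.63^i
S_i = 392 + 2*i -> [392, 394, 396, 398, 400]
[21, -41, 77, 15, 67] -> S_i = Random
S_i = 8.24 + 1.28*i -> [8.24, 9.52, 10.8, 12.08, 13.36]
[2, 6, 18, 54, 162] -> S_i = 2*3^i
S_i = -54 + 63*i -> [-54, 9, 72, 135, 198]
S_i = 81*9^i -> [81, 729, 6561, 59049, 531441]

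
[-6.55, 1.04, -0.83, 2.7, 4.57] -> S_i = Random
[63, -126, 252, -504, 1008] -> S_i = 63*-2^i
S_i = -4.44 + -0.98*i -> [-4.44, -5.42, -6.4, -7.38, -8.36]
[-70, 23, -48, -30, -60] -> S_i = Random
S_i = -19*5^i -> [-19, -95, -475, -2375, -11875]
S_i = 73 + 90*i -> [73, 163, 253, 343, 433]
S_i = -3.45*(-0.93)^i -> [-3.45, 3.21, -2.98, 2.78, -2.58]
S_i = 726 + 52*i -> [726, 778, 830, 882, 934]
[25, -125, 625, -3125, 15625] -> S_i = 25*-5^i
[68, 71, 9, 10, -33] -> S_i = Random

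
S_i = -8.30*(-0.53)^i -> [-8.3, 4.4, -2.33, 1.24, -0.65]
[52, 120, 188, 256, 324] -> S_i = 52 + 68*i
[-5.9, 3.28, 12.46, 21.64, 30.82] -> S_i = -5.90 + 9.18*i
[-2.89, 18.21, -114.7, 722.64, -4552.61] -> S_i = -2.89*(-6.30)^i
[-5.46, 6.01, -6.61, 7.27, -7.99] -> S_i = -5.46*(-1.10)^i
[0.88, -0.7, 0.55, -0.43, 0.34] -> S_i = 0.88*(-0.79)^i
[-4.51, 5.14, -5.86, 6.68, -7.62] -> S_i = -4.51*(-1.14)^i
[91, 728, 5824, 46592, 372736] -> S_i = 91*8^i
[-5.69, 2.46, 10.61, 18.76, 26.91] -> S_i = -5.69 + 8.15*i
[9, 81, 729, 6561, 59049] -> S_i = 9*9^i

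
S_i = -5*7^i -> [-5, -35, -245, -1715, -12005]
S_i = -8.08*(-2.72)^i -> [-8.08, 21.98, -59.78, 162.6, -442.27]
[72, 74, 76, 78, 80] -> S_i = 72 + 2*i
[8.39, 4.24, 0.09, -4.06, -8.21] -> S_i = 8.39 + -4.15*i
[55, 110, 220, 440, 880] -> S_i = 55*2^i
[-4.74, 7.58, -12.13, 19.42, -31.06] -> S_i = -4.74*(-1.60)^i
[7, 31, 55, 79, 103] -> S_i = 7 + 24*i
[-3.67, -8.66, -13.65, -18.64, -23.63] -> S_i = -3.67 + -4.99*i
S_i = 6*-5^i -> [6, -30, 150, -750, 3750]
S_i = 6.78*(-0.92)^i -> [6.78, -6.24, 5.74, -5.28, 4.86]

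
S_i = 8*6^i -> [8, 48, 288, 1728, 10368]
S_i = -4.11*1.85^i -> [-4.11, -7.6, -14.07, -26.02, -48.14]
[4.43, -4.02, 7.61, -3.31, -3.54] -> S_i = Random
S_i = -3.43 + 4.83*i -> [-3.43, 1.4, 6.23, 11.06, 15.89]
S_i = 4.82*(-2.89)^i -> [4.82, -13.93, 40.26, -116.34, 336.23]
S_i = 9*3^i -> [9, 27, 81, 243, 729]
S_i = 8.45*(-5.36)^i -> [8.45, -45.29, 242.77, -1301.22, 6974.54]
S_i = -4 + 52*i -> [-4, 48, 100, 152, 204]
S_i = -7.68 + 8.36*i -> [-7.68, 0.68, 9.04, 17.4, 25.76]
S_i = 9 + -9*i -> [9, 0, -9, -18, -27]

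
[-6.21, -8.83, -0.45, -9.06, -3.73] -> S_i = Random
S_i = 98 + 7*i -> [98, 105, 112, 119, 126]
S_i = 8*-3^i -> [8, -24, 72, -216, 648]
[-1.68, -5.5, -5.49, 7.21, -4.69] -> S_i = Random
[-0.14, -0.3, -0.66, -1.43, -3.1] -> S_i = -0.14*2.17^i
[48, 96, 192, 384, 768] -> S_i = 48*2^i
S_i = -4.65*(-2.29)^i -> [-4.65, 10.65, -24.39, 55.84, -127.88]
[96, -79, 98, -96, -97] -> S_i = Random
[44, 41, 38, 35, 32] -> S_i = 44 + -3*i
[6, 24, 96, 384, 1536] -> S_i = 6*4^i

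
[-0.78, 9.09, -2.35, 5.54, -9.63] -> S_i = Random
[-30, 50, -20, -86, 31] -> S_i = Random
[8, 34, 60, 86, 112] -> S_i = 8 + 26*i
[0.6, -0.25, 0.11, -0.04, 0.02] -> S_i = 0.60*(-0.42)^i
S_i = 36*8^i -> [36, 288, 2304, 18432, 147456]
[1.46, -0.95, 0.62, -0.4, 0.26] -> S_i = 1.46*(-0.65)^i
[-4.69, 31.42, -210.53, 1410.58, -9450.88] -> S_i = -4.69*(-6.70)^i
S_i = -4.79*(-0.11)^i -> [-4.79, 0.53, -0.06, 0.01, -0.0]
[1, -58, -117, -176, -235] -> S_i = 1 + -59*i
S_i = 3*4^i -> [3, 12, 48, 192, 768]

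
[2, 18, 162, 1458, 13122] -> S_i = 2*9^i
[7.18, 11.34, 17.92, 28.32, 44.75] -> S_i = 7.18*1.58^i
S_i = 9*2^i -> [9, 18, 36, 72, 144]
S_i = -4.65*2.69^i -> [-4.65, -12.51, -33.65, -90.51, -243.48]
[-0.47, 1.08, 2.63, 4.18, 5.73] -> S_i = -0.47 + 1.55*i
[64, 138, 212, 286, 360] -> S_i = 64 + 74*i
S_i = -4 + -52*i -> [-4, -56, -108, -160, -212]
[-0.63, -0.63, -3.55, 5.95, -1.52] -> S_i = Random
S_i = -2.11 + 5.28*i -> [-2.11, 3.17, 8.45, 13.73, 19.01]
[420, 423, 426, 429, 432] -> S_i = 420 + 3*i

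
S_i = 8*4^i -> [8, 32, 128, 512, 2048]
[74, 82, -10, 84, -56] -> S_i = Random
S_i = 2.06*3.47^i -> [2.06, 7.15, 24.8, 86.07, 298.67]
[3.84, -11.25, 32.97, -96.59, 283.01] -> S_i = 3.84*(-2.93)^i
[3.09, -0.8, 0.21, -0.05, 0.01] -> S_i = 3.09*(-0.26)^i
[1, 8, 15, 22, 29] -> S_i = 1 + 7*i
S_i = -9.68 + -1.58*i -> [-9.68, -11.26, -12.84, -14.42, -16.0]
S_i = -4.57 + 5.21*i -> [-4.57, 0.64, 5.85, 11.06, 16.27]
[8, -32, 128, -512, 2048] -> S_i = 8*-4^i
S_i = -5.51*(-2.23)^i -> [-5.51, 12.29, -27.4, 61.1, -136.26]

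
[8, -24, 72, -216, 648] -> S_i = 8*-3^i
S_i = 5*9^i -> [5, 45, 405, 3645, 32805]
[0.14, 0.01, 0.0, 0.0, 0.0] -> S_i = 0.14*0.09^i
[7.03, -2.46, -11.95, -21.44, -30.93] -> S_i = 7.03 + -9.49*i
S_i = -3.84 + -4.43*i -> [-3.84, -8.27, -12.7, -17.13, -21.56]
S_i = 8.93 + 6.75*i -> [8.93, 15.68, 22.43, 29.18, 35.93]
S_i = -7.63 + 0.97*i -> [-7.63, -6.66, -5.69, -4.72, -3.75]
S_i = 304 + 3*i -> [304, 307, 310, 313, 316]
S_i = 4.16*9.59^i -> [4.16, 39.89, 382.59, 3669.01, 35185.83]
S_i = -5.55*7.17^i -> [-5.55, -39.79, -285.32, -2045.74, -14667.96]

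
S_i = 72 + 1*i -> [72, 73, 74, 75, 76]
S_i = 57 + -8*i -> [57, 49, 41, 33, 25]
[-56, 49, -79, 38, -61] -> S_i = Random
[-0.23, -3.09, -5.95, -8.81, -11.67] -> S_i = -0.23 + -2.86*i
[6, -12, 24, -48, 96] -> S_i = 6*-2^i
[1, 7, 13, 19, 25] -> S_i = 1 + 6*i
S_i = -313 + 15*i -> [-313, -298, -283, -268, -253]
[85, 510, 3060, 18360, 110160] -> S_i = 85*6^i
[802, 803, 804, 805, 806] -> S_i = 802 + 1*i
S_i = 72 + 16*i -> [72, 88, 104, 120, 136]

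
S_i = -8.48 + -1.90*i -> [-8.48, -10.38, -12.28, -14.18, -16.08]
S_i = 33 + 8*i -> [33, 41, 49, 57, 65]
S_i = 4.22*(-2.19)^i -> [4.22, -9.24, 20.24, -44.32, 97.07]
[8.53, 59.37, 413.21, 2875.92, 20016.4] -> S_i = 8.53*6.96^i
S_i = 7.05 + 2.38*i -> [7.05, 9.43, 11.81, 14.19, 16.57]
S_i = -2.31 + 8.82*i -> [-2.31, 6.51, 15.33, 24.15, 32.97]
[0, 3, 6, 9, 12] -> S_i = 0 + 3*i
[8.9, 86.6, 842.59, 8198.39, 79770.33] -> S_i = 8.90*9.73^i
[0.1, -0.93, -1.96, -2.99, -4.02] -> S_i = 0.10 + -1.03*i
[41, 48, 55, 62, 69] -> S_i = 41 + 7*i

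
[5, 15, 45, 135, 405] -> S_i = 5*3^i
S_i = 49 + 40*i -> [49, 89, 129, 169, 209]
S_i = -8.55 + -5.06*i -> [-8.55, -13.61, -18.67, -23.73, -28.79]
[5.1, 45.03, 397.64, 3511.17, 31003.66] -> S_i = 5.10*8.83^i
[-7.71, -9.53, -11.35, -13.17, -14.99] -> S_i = -7.71 + -1.82*i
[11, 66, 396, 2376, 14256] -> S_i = 11*6^i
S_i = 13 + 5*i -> [13, 18, 23, 28, 33]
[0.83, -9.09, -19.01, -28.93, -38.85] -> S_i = 0.83 + -9.92*i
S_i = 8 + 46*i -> [8, 54, 100, 146, 192]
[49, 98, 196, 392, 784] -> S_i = 49*2^i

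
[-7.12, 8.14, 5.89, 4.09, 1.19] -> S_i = Random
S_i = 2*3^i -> [2, 6, 18, 54, 162]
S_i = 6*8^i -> [6, 48, 384, 3072, 24576]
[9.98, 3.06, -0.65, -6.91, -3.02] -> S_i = Random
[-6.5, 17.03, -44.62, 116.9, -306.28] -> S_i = -6.50*(-2.62)^i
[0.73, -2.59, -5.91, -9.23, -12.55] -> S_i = 0.73 + -3.32*i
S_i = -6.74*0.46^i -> [-6.74, -3.1, -1.43, -0.66, -0.3]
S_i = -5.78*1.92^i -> [-5.78, -11.1, -21.31, -40.91, -78.55]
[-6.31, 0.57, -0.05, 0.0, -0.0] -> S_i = -6.31*(-0.09)^i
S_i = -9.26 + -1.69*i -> [-9.26, -10.95, -12.64, -14.33, -16.02]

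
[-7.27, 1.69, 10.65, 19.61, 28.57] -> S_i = -7.27 + 8.96*i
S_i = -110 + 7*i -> [-110, -103, -96, -89, -82]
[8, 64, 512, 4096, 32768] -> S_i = 8*8^i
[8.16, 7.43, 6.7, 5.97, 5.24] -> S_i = 8.16 + -0.73*i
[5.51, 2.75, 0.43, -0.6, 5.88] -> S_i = Random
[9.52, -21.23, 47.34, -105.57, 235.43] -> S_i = 9.52*(-2.23)^i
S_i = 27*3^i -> [27, 81, 243, 729, 2187]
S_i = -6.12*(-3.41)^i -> [-6.12, 20.87, -71.16, 242.67, -827.5]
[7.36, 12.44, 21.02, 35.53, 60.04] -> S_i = 7.36*1.69^i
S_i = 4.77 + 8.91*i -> [4.77, 13.68, 22.59, 31.5, 40.41]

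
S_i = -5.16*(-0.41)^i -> [-5.16, 2.12, -0.87, 0.36, -0.15]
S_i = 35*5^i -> [35, 175, 875, 4375, 21875]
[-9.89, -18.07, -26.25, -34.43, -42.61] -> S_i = -9.89 + -8.18*i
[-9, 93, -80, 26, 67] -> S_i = Random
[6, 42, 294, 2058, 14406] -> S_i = 6*7^i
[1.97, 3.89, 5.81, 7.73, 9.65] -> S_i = 1.97 + 1.92*i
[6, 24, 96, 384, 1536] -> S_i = 6*4^i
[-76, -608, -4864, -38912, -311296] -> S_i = -76*8^i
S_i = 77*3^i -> [77, 231, 693, 2079, 6237]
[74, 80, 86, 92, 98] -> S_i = 74 + 6*i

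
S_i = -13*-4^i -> [-13, 52, -208, 832, -3328]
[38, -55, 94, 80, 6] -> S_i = Random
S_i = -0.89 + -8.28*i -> [-0.89, -9.17, -17.45, -25.73, -34.01]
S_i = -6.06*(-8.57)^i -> [-6.06, 51.93, -445.08, 3814.3, -32688.57]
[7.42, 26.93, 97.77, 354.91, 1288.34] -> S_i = 7.42*3.63^i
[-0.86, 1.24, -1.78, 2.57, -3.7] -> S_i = -0.86*(-1.44)^i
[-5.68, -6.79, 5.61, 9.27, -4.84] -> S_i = Random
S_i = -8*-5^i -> [-8, 40, -200, 1000, -5000]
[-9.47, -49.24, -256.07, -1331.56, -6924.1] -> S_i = -9.47*5.20^i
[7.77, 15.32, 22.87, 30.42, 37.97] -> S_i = 7.77 + 7.55*i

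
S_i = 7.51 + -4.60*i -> [7.51, 2.91, -1.69, -6.29, -10.89]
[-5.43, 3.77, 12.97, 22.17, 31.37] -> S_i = -5.43 + 9.20*i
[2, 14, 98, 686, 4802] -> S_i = 2*7^i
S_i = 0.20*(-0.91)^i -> [0.2, -0.18, 0.17, -0.15, 0.14]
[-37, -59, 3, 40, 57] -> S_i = Random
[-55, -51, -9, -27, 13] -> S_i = Random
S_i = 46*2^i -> [46, 92, 184, 368, 736]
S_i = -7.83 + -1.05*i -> [-7.83, -8.88, -9.93, -10.98, -12.03]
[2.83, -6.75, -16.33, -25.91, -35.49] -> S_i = 2.83 + -9.58*i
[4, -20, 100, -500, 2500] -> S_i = 4*-5^i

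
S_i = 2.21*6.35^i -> [2.21, 14.03, 89.11, 565.87, 3593.25]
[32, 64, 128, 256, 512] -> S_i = 32*2^i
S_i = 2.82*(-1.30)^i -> [2.82, -3.67, 4.77, -6.2, 8.05]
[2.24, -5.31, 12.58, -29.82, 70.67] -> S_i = 2.24*(-2.37)^i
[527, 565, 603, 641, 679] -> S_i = 527 + 38*i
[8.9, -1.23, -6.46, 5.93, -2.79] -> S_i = Random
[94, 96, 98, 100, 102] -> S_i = 94 + 2*i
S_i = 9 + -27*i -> [9, -18, -45, -72, -99]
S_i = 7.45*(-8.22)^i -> [7.45, -61.24, 503.38, -4137.82, 34012.89]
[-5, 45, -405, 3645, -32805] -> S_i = -5*-9^i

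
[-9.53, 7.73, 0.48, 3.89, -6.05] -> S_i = Random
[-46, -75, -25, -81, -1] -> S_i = Random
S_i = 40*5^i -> [40, 200, 1000, 5000, 25000]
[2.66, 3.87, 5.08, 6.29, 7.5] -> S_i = 2.66 + 1.21*i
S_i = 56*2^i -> [56, 112, 224, 448, 896]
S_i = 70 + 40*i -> [70, 110, 150, 190, 230]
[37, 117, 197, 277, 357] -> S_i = 37 + 80*i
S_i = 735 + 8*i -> [735, 743, 751, 759, 767]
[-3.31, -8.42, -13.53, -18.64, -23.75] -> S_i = -3.31 + -5.11*i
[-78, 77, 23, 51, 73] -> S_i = Random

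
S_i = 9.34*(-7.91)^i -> [9.34, -73.88, 584.39, -4622.49, 36563.93]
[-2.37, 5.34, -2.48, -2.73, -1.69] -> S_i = Random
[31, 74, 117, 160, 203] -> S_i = 31 + 43*i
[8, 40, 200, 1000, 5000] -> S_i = 8*5^i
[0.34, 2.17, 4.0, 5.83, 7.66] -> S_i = 0.34 + 1.83*i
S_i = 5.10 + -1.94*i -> [5.1, 3.16, 1.22, -0.72, -2.66]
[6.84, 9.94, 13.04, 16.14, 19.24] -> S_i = 6.84 + 3.10*i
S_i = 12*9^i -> [12, 108, 972, 8748, 78732]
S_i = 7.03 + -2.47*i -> [7.03, 4.56, 2.09, -0.38, -2.85]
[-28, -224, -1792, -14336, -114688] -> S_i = -28*8^i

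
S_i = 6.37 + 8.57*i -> [6.37, 14.94, 23.51, 32.08, 40.65]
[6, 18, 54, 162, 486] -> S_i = 6*3^i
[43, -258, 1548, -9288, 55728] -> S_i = 43*-6^i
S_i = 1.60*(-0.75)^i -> [1.6, -1.2, 0.9, -0.68, 0.51]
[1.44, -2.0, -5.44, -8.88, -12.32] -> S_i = 1.44 + -3.44*i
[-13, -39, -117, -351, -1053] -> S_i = -13*3^i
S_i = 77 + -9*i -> [77, 68, 59, 50, 41]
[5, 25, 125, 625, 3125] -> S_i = 5*5^i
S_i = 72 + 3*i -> [72, 75, 78, 81, 84]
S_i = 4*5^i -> [4, 20, 100, 500, 2500]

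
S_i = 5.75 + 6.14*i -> [5.75, 11.89, 18.03, 24.17, 30.31]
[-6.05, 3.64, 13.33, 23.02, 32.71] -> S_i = -6.05 + 9.69*i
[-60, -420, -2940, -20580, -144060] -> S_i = -60*7^i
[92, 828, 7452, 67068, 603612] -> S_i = 92*9^i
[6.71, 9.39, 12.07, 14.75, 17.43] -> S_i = 6.71 + 2.68*i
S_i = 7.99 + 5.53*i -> [7.99, 13.52, 19.05, 24.58, 30.11]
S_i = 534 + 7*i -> [534, 541, 548, 555, 562]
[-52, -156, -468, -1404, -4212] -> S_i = -52*3^i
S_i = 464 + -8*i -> [464, 456, 448, 440, 432]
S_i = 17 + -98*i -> [17, -81, -179, -277, -375]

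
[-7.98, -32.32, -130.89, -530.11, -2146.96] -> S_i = -7.98*4.05^i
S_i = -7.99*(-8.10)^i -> [-7.99, 64.72, -524.22, 4246.21, -34394.33]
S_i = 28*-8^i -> [28, -224, 1792, -14336, 114688]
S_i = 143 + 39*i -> [143, 182, 221, 260, 299]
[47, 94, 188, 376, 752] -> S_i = 47*2^i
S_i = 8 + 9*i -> [8, 17, 26, 35, 44]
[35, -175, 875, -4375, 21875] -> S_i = 35*-5^i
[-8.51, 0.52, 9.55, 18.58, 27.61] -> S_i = -8.51 + 9.03*i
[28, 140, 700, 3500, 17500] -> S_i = 28*5^i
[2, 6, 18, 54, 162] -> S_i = 2*3^i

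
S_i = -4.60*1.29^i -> [-4.6, -5.93, -7.65, -9.87, -12.74]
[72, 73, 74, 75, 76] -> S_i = 72 + 1*i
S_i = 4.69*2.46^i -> [4.69, 11.54, 28.38, 69.82, 171.76]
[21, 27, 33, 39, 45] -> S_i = 21 + 6*i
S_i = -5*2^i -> [-5, -10, -20, -40, -80]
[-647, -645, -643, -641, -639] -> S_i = -647 + 2*i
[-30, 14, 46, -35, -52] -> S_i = Random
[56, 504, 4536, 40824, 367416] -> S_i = 56*9^i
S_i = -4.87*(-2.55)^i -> [-4.87, 12.42, -31.67, 80.75, -205.92]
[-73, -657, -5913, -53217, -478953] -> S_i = -73*9^i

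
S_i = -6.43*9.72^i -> [-6.43, -62.5, -607.5, -5904.86, -57395.26]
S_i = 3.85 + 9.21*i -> [3.85, 13.06, 22.27, 31.48, 40.69]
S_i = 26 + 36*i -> [26, 62, 98, 134, 170]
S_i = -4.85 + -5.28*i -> [-4.85, -10.13, -15.41, -20.69, -25.97]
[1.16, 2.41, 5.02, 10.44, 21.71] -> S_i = 1.16*2.08^i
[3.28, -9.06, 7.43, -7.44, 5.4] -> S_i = Random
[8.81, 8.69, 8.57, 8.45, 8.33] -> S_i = 8.81 + -0.12*i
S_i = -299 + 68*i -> [-299, -231, -163, -95, -27]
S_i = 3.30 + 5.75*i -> [3.3, 9.05, 14.8, 20.55, 26.3]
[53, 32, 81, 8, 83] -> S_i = Random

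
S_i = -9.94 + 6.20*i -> [-9.94, -3.74, 2.46, 8.66, 14.86]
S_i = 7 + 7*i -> [7, 14, 21, 28, 35]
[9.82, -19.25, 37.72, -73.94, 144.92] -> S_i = 9.82*(-1.96)^i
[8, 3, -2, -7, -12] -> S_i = 8 + -5*i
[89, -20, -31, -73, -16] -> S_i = Random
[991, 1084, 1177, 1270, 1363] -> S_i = 991 + 93*i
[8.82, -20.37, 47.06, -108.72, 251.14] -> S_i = 8.82*(-2.31)^i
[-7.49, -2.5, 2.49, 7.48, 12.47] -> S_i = -7.49 + 4.99*i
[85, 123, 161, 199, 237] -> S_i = 85 + 38*i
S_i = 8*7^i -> [8, 56, 392, 2744, 19208]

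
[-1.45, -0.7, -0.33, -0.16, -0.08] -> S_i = -1.45*0.48^i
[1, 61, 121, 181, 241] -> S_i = 1 + 60*i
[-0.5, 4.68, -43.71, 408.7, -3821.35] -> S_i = -0.50*(-9.35)^i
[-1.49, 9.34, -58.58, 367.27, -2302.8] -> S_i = -1.49*(-6.27)^i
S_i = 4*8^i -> [4, 32, 256, 2048, 16384]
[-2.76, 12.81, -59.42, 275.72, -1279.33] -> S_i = -2.76*(-4.64)^i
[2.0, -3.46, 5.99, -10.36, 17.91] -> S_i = 2.00*(-1.73)^i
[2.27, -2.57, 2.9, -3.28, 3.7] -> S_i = 2.27*(-1.13)^i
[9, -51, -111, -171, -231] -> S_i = 9 + -60*i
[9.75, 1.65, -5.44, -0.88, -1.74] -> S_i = Random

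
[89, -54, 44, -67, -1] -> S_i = Random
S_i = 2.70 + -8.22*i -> [2.7, -5.52, -13.74, -21.96, -30.18]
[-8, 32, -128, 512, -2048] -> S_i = -8*-4^i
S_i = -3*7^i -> [-3, -21, -147, -1029, -7203]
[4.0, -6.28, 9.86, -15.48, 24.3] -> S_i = 4.00*(-1.57)^i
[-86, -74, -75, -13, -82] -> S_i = Random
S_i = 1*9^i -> [1, 9, 81, 729, 6561]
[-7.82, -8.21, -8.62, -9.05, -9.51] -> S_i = -7.82*1.05^i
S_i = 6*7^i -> [6, 42, 294, 2058, 14406]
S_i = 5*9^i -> [5, 45, 405, 3645, 32805]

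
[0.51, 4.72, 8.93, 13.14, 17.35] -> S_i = 0.51 + 4.21*i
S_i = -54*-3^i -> [-54, 162, -486, 1458, -4374]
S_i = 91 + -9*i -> [91, 82, 73, 64, 55]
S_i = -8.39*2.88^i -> [-8.39, -24.16, -69.59, -200.42, -577.21]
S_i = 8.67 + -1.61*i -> [8.67, 7.06, 5.45, 3.84, 2.23]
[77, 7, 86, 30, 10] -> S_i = Random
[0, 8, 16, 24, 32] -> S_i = 0 + 8*i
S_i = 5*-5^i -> [5, -25, 125, -625, 3125]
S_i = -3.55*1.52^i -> [-3.55, -5.4, -8.2, -12.47, -18.95]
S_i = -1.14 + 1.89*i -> [-1.14, 0.75, 2.64, 4.53, 6.42]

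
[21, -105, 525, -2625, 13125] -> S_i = 21*-5^i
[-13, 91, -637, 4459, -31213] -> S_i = -13*-7^i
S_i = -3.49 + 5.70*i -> [-3.49, 2.21, 7.91, 13.61, 19.31]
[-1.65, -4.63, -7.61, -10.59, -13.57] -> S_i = -1.65 + -2.98*i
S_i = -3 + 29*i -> [-3, 26, 55, 84, 113]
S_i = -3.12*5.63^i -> [-3.12, -17.57, -98.89, -556.78, -3134.64]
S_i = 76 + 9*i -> [76, 85, 94, 103, 112]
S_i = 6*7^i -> [6, 42, 294, 2058, 14406]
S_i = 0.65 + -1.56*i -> [0.65, -0.91, -2.47, -4.03, -5.59]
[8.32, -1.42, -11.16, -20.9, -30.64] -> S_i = 8.32 + -9.74*i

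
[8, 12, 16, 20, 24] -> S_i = 8 + 4*i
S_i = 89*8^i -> [89, 712, 5696, 45568, 364544]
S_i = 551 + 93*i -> [551, 644, 737, 830, 923]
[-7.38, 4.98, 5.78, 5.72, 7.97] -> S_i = Random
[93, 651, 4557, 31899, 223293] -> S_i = 93*7^i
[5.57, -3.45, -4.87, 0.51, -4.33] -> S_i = Random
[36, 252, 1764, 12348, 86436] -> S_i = 36*7^i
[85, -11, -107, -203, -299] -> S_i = 85 + -96*i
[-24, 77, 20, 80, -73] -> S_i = Random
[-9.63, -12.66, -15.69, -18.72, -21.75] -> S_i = -9.63 + -3.03*i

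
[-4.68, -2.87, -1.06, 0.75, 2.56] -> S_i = -4.68 + 1.81*i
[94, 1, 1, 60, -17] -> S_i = Random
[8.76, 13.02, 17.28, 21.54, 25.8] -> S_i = 8.76 + 4.26*i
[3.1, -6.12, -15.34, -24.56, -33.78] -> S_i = 3.10 + -9.22*i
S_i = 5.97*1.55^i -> [5.97, 9.25, 14.34, 22.23, 34.46]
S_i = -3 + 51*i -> [-3, 48, 99, 150, 201]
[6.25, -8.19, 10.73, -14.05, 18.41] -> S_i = 6.25*(-1.31)^i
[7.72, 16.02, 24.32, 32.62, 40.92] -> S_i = 7.72 + 8.30*i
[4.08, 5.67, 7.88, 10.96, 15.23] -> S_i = 4.08*1.39^i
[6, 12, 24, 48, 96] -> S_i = 6*2^i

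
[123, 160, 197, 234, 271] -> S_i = 123 + 37*i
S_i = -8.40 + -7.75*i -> [-8.4, -16.15, -23.9, -31.65, -39.4]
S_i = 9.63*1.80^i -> [9.63, 17.33, 31.2, 56.16, 101.09]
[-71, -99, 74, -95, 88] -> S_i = Random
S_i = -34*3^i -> [-34, -102, -306, -918, -2754]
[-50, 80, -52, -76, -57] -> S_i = Random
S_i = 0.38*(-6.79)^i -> [0.38, -2.58, 17.52, -118.96, 807.72]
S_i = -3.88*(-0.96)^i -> [-3.88, 3.72, -3.58, 3.43, -3.3]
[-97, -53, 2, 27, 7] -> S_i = Random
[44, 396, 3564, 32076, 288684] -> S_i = 44*9^i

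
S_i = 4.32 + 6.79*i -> [4.32, 11.11, 17.9, 24.69, 31.48]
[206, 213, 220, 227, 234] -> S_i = 206 + 7*i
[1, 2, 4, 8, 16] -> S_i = 1*2^i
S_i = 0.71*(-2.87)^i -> [0.71, -2.04, 5.85, -16.78, 48.17]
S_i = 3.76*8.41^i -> [3.76, 31.62, 265.94, 2236.54, 18809.27]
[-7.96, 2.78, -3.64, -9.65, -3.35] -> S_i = Random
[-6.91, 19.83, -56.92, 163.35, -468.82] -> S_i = -6.91*(-2.87)^i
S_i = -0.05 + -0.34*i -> [-0.05, -0.39, -0.73, -1.07, -1.41]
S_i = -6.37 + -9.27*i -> [-6.37, -15.64, -24.91, -34.18, -43.45]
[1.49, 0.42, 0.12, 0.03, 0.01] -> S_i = 1.49*0.28^i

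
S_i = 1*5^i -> [1, 5, 25, 125, 625]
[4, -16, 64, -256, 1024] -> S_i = 4*-4^i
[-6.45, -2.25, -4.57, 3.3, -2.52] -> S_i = Random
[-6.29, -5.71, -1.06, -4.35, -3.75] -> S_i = Random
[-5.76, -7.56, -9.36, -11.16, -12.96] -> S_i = -5.76 + -1.80*i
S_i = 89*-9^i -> [89, -801, 7209, -64881, 583929]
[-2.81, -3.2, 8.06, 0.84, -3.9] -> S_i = Random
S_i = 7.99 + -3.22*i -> [7.99, 4.77, 1.55, -1.67, -4.89]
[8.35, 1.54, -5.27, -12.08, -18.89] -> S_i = 8.35 + -6.81*i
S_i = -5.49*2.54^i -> [-5.49, -13.94, -35.42, -89.96, -228.51]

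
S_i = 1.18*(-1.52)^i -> [1.18, -1.79, 2.73, -4.14, 6.3]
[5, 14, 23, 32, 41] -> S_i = 5 + 9*i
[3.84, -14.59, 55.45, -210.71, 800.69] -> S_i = 3.84*(-3.80)^i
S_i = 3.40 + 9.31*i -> [3.4, 12.71, 22.02, 31.33, 40.64]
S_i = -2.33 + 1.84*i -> [-2.33, -0.49, 1.35, 3.19, 5.03]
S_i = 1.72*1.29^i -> [1.72, 2.22, 2.86, 3.69, 4.76]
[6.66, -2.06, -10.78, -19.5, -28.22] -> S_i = 6.66 + -8.72*i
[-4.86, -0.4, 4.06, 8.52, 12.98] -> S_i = -4.86 + 4.46*i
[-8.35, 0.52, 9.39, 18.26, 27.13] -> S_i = -8.35 + 8.87*i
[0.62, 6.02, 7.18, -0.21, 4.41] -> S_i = Random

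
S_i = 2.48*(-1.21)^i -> [2.48, -3.0, 3.63, -4.39, 5.32]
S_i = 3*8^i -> [3, 24, 192, 1536, 12288]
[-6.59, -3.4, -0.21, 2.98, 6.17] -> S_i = -6.59 + 3.19*i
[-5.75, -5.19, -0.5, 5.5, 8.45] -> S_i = Random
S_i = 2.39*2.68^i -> [2.39, 6.41, 17.17, 46.0, 123.29]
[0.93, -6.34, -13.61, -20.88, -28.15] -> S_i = 0.93 + -7.27*i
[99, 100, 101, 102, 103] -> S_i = 99 + 1*i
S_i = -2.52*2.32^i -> [-2.52, -5.85, -13.56, -31.47, -73.0]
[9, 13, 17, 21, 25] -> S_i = 9 + 4*i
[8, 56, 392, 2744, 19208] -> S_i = 8*7^i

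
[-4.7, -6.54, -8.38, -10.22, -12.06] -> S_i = -4.70 + -1.84*i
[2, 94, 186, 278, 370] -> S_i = 2 + 92*i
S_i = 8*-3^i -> [8, -24, 72, -216, 648]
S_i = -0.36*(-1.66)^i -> [-0.36, 0.6, -0.99, 1.65, -2.73]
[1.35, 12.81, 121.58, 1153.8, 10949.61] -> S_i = 1.35*9.49^i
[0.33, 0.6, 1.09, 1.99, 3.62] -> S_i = 0.33*1.82^i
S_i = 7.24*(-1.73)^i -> [7.24, -12.53, 21.67, -37.49, 64.85]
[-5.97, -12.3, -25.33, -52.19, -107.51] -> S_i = -5.97*2.06^i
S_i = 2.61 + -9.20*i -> [2.61, -6.59, -15.79, -24.99, -34.19]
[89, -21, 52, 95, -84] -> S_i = Random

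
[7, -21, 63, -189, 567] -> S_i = 7*-3^i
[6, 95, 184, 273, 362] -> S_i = 6 + 89*i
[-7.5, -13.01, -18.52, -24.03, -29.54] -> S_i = -7.50 + -5.51*i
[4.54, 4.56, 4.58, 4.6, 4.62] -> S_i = 4.54 + 0.02*i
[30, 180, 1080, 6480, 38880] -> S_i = 30*6^i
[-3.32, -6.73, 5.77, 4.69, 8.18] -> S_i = Random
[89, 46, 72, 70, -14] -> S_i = Random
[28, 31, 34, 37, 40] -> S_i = 28 + 3*i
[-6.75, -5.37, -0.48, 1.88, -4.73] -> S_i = Random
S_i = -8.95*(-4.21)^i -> [-8.95, 37.68, -158.63, 667.84, -2811.59]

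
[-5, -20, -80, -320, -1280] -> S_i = -5*4^i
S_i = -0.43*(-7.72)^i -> [-0.43, 3.32, -25.63, 197.84, -1527.35]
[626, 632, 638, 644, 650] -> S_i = 626 + 6*i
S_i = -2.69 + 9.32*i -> [-2.69, 6.63, 15.95, 25.27, 34.59]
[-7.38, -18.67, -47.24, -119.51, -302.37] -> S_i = -7.38*2.53^i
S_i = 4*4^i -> [4, 16, 64, 256, 1024]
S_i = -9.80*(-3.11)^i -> [-9.8, 30.48, -94.79, 294.79, -916.79]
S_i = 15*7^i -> [15, 105, 735, 5145, 36015]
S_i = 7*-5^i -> [7, -35, 175, -875, 4375]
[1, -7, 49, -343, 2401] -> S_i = 1*-7^i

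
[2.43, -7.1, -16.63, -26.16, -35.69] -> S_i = 2.43 + -9.53*i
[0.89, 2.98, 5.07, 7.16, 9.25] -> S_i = 0.89 + 2.09*i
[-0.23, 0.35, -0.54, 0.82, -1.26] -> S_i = -0.23*(-1.53)^i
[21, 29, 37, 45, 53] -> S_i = 21 + 8*i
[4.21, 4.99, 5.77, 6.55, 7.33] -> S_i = 4.21 + 0.78*i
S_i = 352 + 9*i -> [352, 361, 370, 379, 388]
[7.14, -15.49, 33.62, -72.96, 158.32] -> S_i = 7.14*(-2.17)^i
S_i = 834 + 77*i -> [834, 911, 988, 1065, 1142]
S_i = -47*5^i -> [-47, -235, -1175, -5875, -29375]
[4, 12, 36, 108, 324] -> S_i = 4*3^i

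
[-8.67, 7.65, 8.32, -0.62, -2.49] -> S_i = Random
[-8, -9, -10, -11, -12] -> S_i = -8 + -1*i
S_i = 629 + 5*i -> [629, 634, 639, 644, 649]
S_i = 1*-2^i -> [1, -2, 4, -8, 16]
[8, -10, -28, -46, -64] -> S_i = 8 + -18*i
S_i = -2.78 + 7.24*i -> [-2.78, 4.46, 11.7, 18.94, 26.18]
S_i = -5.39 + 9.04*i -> [-5.39, 3.65, 12.69, 21.73, 30.77]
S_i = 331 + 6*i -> [331, 337, 343, 349, 355]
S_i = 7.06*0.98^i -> [7.06, 6.92, 6.78, 6.64, 6.51]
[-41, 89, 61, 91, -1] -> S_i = Random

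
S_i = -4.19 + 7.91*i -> [-4.19, 3.72, 11.63, 19.54, 27.45]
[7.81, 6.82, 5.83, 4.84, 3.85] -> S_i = 7.81 + -0.99*i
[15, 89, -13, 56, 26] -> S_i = Random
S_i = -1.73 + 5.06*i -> [-1.73, 3.33, 8.39, 13.45, 18.51]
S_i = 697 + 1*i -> [697, 698, 699, 700, 701]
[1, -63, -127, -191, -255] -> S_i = 1 + -64*i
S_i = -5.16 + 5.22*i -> [-5.16, 0.06, 5.28, 10.5, 15.72]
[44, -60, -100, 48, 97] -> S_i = Random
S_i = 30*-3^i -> [30, -90, 270, -810, 2430]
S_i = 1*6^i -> [1, 6, 36, 216, 1296]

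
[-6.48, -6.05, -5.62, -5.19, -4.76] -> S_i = -6.48 + 0.43*i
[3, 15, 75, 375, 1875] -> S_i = 3*5^i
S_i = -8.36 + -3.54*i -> [-8.36, -11.9, -15.44, -18.98, -22.52]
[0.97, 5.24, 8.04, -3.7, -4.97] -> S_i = Random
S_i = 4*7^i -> [4, 28, 196, 1372, 9604]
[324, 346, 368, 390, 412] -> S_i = 324 + 22*i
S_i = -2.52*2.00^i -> [-2.52, -5.04, -10.08, -20.16, -40.32]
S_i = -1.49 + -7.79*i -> [-1.49, -9.28, -17.07, -24.86, -32.65]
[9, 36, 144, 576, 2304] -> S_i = 9*4^i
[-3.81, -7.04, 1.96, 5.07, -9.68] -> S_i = Random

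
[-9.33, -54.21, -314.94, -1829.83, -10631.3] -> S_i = -9.33*5.81^i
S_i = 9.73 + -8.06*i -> [9.73, 1.67, -6.39, -14.45, -22.51]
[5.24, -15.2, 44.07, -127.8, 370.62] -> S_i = 5.24*(-2.90)^i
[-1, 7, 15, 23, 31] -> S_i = -1 + 8*i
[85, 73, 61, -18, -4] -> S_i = Random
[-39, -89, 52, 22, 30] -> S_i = Random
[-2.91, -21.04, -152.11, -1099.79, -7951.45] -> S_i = -2.91*7.23^i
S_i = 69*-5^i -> [69, -345, 1725, -8625, 43125]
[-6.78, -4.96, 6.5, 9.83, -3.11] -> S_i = Random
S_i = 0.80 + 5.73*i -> [0.8, 6.53, 12.26, 17.99, 23.72]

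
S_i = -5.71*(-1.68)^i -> [-5.71, 9.59, -16.12, 27.07, -45.49]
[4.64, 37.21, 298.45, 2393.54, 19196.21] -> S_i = 4.64*8.02^i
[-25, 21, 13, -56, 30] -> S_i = Random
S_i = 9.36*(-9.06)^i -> [9.36, -84.8, 768.3, -6960.82, 63065.03]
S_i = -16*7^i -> [-16, -112, -784, -5488, -38416]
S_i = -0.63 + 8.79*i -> [-0.63, 8.16, 16.95, 25.74, 34.53]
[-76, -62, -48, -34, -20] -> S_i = -76 + 14*i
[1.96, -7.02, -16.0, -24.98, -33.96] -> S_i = 1.96 + -8.98*i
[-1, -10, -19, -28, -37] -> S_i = -1 + -9*i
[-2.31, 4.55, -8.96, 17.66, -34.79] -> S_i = -2.31*(-1.97)^i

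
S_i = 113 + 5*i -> [113, 118, 123, 128, 133]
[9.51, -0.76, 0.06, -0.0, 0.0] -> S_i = 9.51*(-0.08)^i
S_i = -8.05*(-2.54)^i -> [-8.05, 20.45, -51.94, 131.92, -335.07]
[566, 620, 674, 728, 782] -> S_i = 566 + 54*i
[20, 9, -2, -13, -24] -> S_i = 20 + -11*i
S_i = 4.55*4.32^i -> [4.55, 19.66, 84.91, 366.83, 1584.7]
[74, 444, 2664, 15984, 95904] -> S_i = 74*6^i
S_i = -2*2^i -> [-2, -4, -8, -16, -32]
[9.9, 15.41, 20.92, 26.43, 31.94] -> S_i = 9.90 + 5.51*i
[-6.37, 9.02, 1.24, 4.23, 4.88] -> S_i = Random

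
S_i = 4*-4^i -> [4, -16, 64, -256, 1024]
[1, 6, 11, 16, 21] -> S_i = 1 + 5*i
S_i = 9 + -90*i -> [9, -81, -171, -261, -351]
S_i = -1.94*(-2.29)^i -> [-1.94, 4.44, -10.17, 23.3, -53.35]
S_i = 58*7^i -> [58, 406, 2842, 19894, 139258]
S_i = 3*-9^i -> [3, -27, 243, -2187, 19683]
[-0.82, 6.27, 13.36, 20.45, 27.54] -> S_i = -0.82 + 7.09*i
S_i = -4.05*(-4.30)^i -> [-4.05, 17.42, -74.88, 322.0, -1384.61]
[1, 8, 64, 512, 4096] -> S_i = 1*8^i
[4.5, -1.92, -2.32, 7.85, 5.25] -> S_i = Random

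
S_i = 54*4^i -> [54, 216, 864, 3456, 13824]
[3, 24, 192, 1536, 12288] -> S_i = 3*8^i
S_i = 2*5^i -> [2, 10, 50, 250, 1250]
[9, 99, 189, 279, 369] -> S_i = 9 + 90*i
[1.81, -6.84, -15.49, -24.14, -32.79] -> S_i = 1.81 + -8.65*i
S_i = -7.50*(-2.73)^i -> [-7.5, 20.48, -55.9, 152.6, -416.59]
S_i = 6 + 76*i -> [6, 82, 158, 234, 310]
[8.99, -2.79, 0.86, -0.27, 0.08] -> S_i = 8.99*(-0.31)^i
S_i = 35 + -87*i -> [35, -52, -139, -226, -313]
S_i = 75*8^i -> [75, 600, 4800, 38400, 307200]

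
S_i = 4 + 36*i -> [4, 40, 76, 112, 148]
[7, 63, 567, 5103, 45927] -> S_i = 7*9^i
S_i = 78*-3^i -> [78, -234, 702, -2106, 6318]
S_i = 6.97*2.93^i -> [6.97, 20.42, 59.84, 175.32, 513.69]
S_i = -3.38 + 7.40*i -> [-3.38, 4.02, 11.42, 18.82, 26.22]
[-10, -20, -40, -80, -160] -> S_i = -10*2^i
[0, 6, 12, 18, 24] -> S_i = 0 + 6*i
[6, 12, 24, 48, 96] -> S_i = 6*2^i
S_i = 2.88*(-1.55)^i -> [2.88, -4.46, 6.92, -10.72, 16.62]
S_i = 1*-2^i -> [1, -2, 4, -8, 16]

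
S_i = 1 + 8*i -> [1, 9, 17, 25, 33]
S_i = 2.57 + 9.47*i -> [2.57, 12.04, 21.51, 30.98, 40.45]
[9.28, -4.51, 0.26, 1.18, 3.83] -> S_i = Random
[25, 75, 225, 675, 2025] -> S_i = 25*3^i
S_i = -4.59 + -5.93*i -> [-4.59, -10.52, -16.45, -22.38, -28.31]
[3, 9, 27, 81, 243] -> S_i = 3*3^i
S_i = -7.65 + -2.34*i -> [-7.65, -9.99, -12.33, -14.67, -17.01]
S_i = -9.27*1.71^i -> [-9.27, -15.85, -27.11, -46.35, -79.26]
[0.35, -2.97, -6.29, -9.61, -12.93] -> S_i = 0.35 + -3.32*i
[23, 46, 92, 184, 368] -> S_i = 23*2^i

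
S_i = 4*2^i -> [4, 8, 16, 32, 64]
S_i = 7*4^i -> [7, 28, 112, 448, 1792]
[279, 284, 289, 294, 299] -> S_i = 279 + 5*i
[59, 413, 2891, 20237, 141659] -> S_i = 59*7^i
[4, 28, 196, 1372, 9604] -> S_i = 4*7^i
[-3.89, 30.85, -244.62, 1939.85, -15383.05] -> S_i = -3.89*(-7.93)^i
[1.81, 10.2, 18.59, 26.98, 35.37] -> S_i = 1.81 + 8.39*i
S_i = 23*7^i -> [23, 161, 1127, 7889, 55223]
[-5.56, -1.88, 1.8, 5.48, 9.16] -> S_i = -5.56 + 3.68*i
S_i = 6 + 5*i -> [6, 11, 16, 21, 26]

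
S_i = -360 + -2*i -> [-360, -362, -364, -366, -368]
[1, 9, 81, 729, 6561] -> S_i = 1*9^i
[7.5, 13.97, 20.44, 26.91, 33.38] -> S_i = 7.50 + 6.47*i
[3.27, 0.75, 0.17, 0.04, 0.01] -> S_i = 3.27*0.23^i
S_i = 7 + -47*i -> [7, -40, -87, -134, -181]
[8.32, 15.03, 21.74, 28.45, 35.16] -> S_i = 8.32 + 6.71*i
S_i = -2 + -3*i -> [-2, -5, -8, -11, -14]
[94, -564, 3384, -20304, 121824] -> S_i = 94*-6^i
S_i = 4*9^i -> [4, 36, 324, 2916, 26244]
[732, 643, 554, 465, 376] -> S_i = 732 + -89*i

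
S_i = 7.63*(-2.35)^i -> [7.63, -17.93, 42.14, -99.02, 232.7]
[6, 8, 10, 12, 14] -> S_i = 6 + 2*i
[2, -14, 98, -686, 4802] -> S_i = 2*-7^i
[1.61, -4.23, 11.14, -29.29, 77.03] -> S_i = 1.61*(-2.63)^i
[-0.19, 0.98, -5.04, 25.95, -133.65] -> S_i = -0.19*(-5.15)^i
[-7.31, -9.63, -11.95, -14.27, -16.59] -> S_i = -7.31 + -2.32*i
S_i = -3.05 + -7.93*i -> [-3.05, -10.98, -18.91, -26.84, -34.77]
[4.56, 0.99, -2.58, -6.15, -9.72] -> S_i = 4.56 + -3.57*i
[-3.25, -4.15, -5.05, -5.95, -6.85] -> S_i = -3.25 + -0.90*i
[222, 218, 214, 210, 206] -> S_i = 222 + -4*i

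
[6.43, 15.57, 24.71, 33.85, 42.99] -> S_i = 6.43 + 9.14*i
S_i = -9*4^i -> [-9, -36, -144, -576, -2304]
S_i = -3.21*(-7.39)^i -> [-3.21, 23.72, -175.3, 1295.5, -9573.77]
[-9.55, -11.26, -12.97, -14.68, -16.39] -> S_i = -9.55 + -1.71*i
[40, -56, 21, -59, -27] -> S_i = Random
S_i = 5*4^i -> [5, 20, 80, 320, 1280]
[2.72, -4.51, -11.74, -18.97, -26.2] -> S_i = 2.72 + -7.23*i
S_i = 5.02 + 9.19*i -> [5.02, 14.21, 23.4, 32.59, 41.78]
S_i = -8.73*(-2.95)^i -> [-8.73, 25.75, -75.97, 224.12, -661.15]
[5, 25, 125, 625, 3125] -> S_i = 5*5^i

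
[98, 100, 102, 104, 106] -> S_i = 98 + 2*i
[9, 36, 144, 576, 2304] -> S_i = 9*4^i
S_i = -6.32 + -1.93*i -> [-6.32, -8.25, -10.18, -12.11, -14.04]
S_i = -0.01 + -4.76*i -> [-0.01, -4.77, -9.53, -14.29, -19.05]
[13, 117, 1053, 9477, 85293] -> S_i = 13*9^i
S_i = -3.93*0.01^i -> [-3.93, -0.04, -0.0, -0.0, -0.0]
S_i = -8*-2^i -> [-8, 16, -32, 64, -128]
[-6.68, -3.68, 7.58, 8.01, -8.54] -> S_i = Random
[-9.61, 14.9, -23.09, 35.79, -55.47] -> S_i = -9.61*(-1.55)^i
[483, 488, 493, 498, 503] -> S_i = 483 + 5*i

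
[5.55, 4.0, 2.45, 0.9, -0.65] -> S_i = 5.55 + -1.55*i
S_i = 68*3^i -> [68, 204, 612, 1836, 5508]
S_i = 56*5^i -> [56, 280, 1400, 7000, 35000]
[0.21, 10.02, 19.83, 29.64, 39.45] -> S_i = 0.21 + 9.81*i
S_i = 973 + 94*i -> [973, 1067, 1161, 1255, 1349]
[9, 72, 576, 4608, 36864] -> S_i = 9*8^i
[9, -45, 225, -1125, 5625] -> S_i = 9*-5^i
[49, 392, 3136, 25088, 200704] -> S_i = 49*8^i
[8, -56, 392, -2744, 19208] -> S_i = 8*-7^i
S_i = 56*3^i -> [56, 168, 504, 1512, 4536]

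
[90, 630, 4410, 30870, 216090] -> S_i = 90*7^i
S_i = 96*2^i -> [96, 192, 384, 768, 1536]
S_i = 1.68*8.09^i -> [1.68, 13.59, 109.95, 889.52, 7196.2]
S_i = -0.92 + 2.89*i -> [-0.92, 1.97, 4.86, 7.75, 10.64]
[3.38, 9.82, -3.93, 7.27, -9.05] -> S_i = Random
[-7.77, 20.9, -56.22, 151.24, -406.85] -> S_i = -7.77*(-2.69)^i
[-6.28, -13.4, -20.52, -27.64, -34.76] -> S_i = -6.28 + -7.12*i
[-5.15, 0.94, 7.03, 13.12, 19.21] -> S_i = -5.15 + 6.09*i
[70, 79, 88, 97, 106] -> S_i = 70 + 9*i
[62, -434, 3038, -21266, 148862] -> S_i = 62*-7^i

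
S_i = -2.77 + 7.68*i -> [-2.77, 4.91, 12.59, 20.27, 27.95]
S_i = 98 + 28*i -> [98, 126, 154, 182, 210]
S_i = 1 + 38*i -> [1, 39, 77, 115, 153]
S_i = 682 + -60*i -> [682, 622, 562, 502, 442]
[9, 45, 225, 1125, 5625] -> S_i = 9*5^i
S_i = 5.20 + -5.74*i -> [5.2, -0.54, -6.28, -12.02, -17.76]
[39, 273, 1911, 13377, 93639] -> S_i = 39*7^i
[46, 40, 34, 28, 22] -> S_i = 46 + -6*i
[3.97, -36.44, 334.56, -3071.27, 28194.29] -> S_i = 3.97*(-9.18)^i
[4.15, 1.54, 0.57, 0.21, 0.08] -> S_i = 4.15*0.37^i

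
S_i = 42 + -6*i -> [42, 36, 30, 24, 18]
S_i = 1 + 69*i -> [1, 70, 139, 208, 277]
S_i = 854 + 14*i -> [854, 868, 882, 896, 910]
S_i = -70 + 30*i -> [-70, -40, -10, 20, 50]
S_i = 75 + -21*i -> [75, 54, 33, 12, -9]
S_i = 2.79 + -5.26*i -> [2.79, -2.47, -7.73, -12.99, -18.25]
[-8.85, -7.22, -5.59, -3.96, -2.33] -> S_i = -8.85 + 1.63*i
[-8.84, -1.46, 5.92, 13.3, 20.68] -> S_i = -8.84 + 7.38*i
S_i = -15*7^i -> [-15, -105, -735, -5145, -36015]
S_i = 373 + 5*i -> [373, 378, 383, 388, 393]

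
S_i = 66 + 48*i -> [66, 114, 162, 210, 258]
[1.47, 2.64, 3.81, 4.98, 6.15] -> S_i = 1.47 + 1.17*i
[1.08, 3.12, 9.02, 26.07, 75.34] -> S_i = 1.08*2.89^i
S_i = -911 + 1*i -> [-911, -910, -909, -908, -907]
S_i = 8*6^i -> [8, 48, 288, 1728, 10368]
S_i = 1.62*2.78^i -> [1.62, 4.5, 12.52, 34.81, 96.76]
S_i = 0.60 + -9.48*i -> [0.6, -8.88, -18.36, -27.84, -37.32]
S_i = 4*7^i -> [4, 28, 196, 1372, 9604]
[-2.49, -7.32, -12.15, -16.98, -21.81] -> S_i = -2.49 + -4.83*i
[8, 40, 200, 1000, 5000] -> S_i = 8*5^i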